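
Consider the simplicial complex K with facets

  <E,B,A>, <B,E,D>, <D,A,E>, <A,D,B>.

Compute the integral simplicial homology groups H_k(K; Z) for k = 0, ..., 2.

Take the total order A < B < D < E on the vertex set. Then K (dimension 2) consists of the simplices:

  0-simplices (4): A, B, D, E
  1-simplices (6): AB, AD, AE, BD, BE, DE
  2-simplices (4): ABD, ABE, ADE, BDE

Hence C_0 ≅ Z^4, C_1 ≅ Z^6, C_2 ≅ Z^4.

∂_1: C_1 → C_0 is given by ∂[p,q] = [q] − [p]. For instance
  ∂BE = E − B.
The 4×6 boundary matrix has rank 3 and Smith normal form diag(1,1,1).

The boundary map ∂_2: C_2 → C_1 acts by ∂[p,q,r] = [q,r] − [p,r] + [p,q]. For instance
  ∂ABE = BE − AE + AB,
  ∂ADE = DE − AE + AD.
As a 6×4 matrix over Z this has rank 3, with invariant factors (1,1,1).

Reading off H_k = ker ∂_k / im ∂_{k+1}:

  H_0: rank C_0 − rank ∂_1 = 4 − 3 = 1, and the invariant factors of ∂_1 are all 1, so H_0 = Z.
  H_1: rank ker ∂_1 − rank ∂_2 = (6 − 3) − 3 = 0, and the invariant factors of ∂_2 are all 1, so H_1 = 0.
  H_2: rank ker ∂_2 − rank ∂_3 = (4 − 3) − 0 = 1, and there is no ∂_3, so H_2 = Z.

H_0 ≅ Z,  H_1 = 0,  H_2 ≅ Z.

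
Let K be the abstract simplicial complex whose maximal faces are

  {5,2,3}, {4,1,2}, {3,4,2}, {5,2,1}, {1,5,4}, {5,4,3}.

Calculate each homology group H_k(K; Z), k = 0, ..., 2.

H_0 ≅ Z,  H_1 = 0,  H_2 ≅ Z.

Fix the vertex order 1 < 2 < 3 < 4 < 5 and write every simplex with vertices in increasing order. Then dim K = 2 and the simplices of K are:

  0-simplices (5): [1], [2], [3], [4], [5]
  1-simplices (9): [1,2], [1,4], [1,5], [2,3], [2,4], [2,5], [3,4], [3,5], [4,5]
  2-simplices (6): [1,2,4], [1,2,5], [1,4,5], [2,3,4], [2,3,5], [3,4,5]

Hence C_0 ≅ Z^5, C_1 ≅ Z^9, C_2 ≅ Z^6.

∂_1: C_1 → C_0 is given by ∂[p,q] = [q] − [p].
The resulting 5×9 matrix has rank 4, and its Smith normal form has invariant factors (1,1,1,1).

Boundary ∂_2: C_2 → C_1 acts by ∂[p,q,r] = [q,r] − [p,r] + [p,q]. For instance
  ∂[2,3,5] = [3,5] − [2,5] + [2,3],
  ∂[2,3,4] = [3,4] − [2,4] + [2,3].
The resulting 9×6 matrix has rank 5, and its Smith normal form has invariant factors (1,1,1,1,1).

From H_k ≅ ker(∂_k) / im(∂_{k+1}) we obtain:

  H_0: rank C_0 − rank ∂_1 = 5 − 4 = 1, and the invariant factors of ∂_1 are all 1, so H_0 = Z.
  H_1: rank ker ∂_1 − rank ∂_2 = (9 − 4) − 5 = 0, and the invariant factors of ∂_2 are all 1, so H_1 = 0.
  H_2: rank ker ∂_2 − rank ∂_3 = (6 − 5) − 0 = 1, and there is no ∂_3, so H_2 = Z.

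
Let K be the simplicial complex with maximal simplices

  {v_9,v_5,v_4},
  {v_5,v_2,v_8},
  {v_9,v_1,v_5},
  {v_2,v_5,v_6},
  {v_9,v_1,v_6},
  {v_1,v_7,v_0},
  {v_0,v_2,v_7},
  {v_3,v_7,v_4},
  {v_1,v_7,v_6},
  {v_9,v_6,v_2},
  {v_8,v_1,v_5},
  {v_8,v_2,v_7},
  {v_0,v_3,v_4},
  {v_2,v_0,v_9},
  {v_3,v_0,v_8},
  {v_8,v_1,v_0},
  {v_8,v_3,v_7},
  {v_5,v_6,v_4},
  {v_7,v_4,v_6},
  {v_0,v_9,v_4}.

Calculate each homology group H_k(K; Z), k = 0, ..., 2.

H_0 ≅ Z,  H_1 ≅ Z ⊕ Z_2,  H_2 = 0.

We work with the vertex ordering v_0 < v_1 < v_2 < v_3 < v_4 < v_5 < v_6 < v_7 < v_8 < v_9. The simplices of K, each written with vertices in increasing order, are:

  0-simplices (10): [v_0], [v_1], [v_2], [v_3], [v_4], [v_5], [v_6], [v_7], [v_8], [v_9]
  1-simplices (30): (30 of them)
  2-simplices (20): (20 of them)

giving chain groups C_0 ≅ Z^10, C_1 ≅ Z^30, C_2 ≅ Z^20.

∂_1: C_1 → C_0 is given by ∂[p,q] = [q] − [p]. For instance
  ∂[v_4,v_9] = [v_9] − [v_4].
The 10×30 boundary matrix has rank 9 and Smith normal form diag(1,1,1,1,1,1,1,1,1).

The boundary map ∂_2: C_2 → C_1 acts by ∂[p,q,r] = [q,r] − [p,r] + [p,q]. For instance
  ∂[v_4,v_5,v_9] = [v_5,v_9] − [v_4,v_9] + [v_4,v_5],
  ∂[v_2,v_7,v_8] = [v_7,v_8] − [v_2,v_8] + [v_2,v_7].
The resulting 30×20 matrix has rank 20, and its Smith normal form has invariant factors (1,1,1,1,1,1,1,1,1,1,1,1,1,1,1,1,1,1,1,2).

Computing H_k = (kernel of ∂_k) / (image of ∂_{k+1}):

  H_0: rank C_0 − rank ∂_1 = 10 − 9 = 1, and the invariant factors of ∂_1 are all 1, so H_0 = Z.
  H_1: rank ker ∂_1 − rank ∂_2 = (30 − 9) − 20 = 1, and ∂_2 has invariant factor 2 > 1, so H_1 = Z ⊕ Z_2.
  H_2: rank ker ∂_2 − rank ∂_3 = (20 − 20) − 0 = 0, and there is no ∂_3, so H_2 = 0.

(K is a triangulation of the Klein bottle.)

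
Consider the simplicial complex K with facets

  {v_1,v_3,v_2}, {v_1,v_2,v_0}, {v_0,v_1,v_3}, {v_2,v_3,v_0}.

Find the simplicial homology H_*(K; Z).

H_0 = Z,  H_1 = 0,  H_2 = Z.

We work with the vertex ordering v_0 < v_1 < v_2 < v_3. The simplices of K, each written with vertices in increasing order, are:

  0-simplices (4): [v_0], [v_1], [v_2], [v_3]
  1-simplices (6): [v_0,v_1], [v_0,v_2], [v_0,v_3], [v_1,v_2], [v_1,v_3], [v_2,v_3]
  2-simplices (4): [v_0,v_1,v_2], [v_0,v_1,v_3], [v_0,v_2,v_3], [v_1,v_2,v_3]

Hence C_0 ≅ Z^4, C_1 ≅ Z^6, C_2 ≅ Z^4.

∂_1: C_1 → C_0 is given by ∂[p,q] = [q] − [p]. For instance
  ∂[v_1,v_2] = [v_2] − [v_1].
As a 4×6 matrix over Z this has rank 3, with invariant factors (1,1,1).

∂_2: C_2 → C_1 acts by ∂[p,q,r] = [q,r] − [p,r] + [p,q]. For instance
  ∂[v_1,v_2,v_3] = [v_2,v_3] − [v_1,v_3] + [v_1,v_2],
  ∂[v_0,v_1,v_3] = [v_1,v_3] − [v_0,v_3] + [v_0,v_1].
This gives a 6×4 integer matrix of rank 3; reducing to Smith normal form yields diagonal entries (1,1,1).

Computing H_k = (kernel of ∂_k) / (image of ∂_{k+1}):

  H_0: rank C_0 − rank ∂_1 = 4 − 3 = 1, and the invariant factors of ∂_1 are all 1, so H_0 ≅ Z.
  H_1: rank ker ∂_1 − rank ∂_2 = (6 − 3) − 3 = 0, and the invariant factors of ∂_2 are all 1, so H_1 ≅ 0.
  H_2: rank ker ∂_2 − rank ∂_3 = (4 − 3) − 0 = 1, and there is no ∂_3, so H_2 ≅ Z.

(K is a triangulation of the 2-sphere S^2.)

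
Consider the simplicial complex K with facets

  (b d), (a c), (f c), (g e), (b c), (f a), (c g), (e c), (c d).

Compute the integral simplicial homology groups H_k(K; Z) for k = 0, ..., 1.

H_0 ≅ Z,  H_1 ≅ Z^3.

Order the vertices as a < b < c < d < e < f < g. Listing each simplex with vertices in this order, K has dimension 1 with simplices:

  0-simplices (7): a, b, c, d, e, f, g
  1-simplices (9): ac, af, bc, bd, cd, ce, cf, cg, eg

so the chain groups are C_0 ≅ Z^7, C_1 ≅ Z^9.

The boundary map ∂_1: C_1 → C_0 is given by ∂[p,q] = [q] − [p]. For instance
  ∂bd = d − b.
This gives a 7×9 integer matrix of rank 6; reducing to Smith normal form yields diagonal entries (1,1,1,1,1,1).

Reading off H_k = ker ∂_k / im ∂_{k+1}:

  H_0: rank C_0 − rank ∂_1 = 7 − 6 = 1, and the invariant factors of ∂_1 are all 1, so H_0 = Z.
  H_1: rank ker ∂_1 − rank ∂_2 = (9 − 6) − 0 = 3, and there is no ∂_2, so H_1 = Z^3.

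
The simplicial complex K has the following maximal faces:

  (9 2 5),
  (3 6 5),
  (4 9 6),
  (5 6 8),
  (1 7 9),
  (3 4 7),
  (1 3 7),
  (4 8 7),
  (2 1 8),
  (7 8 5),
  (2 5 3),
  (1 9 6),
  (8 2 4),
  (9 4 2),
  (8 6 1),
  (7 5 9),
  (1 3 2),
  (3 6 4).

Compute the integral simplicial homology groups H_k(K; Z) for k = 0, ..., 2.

Fix the vertex order 1 < 2 < 3 < 4 < 5 < 6 < 7 < 8 < 9 and write every simplex with vertices in increasing order. Then dim K = 2 and the simplices of K are:

  0-simplices (9): [1], [2], [3], [4], [5], [6], [7], [8], [9]
  1-simplices (27): (27 of them)
  2-simplices (18): [1,2,3], [1,2,8], [1,3,7], [1,6,8], [1,6,9], [1,7,9], [2,3,5], [2,4,8], [2,4,9], [2,5,9], [3,4,6], [3,4,7], [3,5,6], [4,6,9], [4,7,8], [5,6,8], [5,7,8], [5,7,9]

Hence C_0 ≅ Z^9, C_1 ≅ Z^27, C_2 ≅ Z^18.

Boundary ∂_1: C_1 → C_0 maps an edge to its endpoints' difference, ∂[p,q] = q − p.
As a 9×27 matrix over Z this has rank 8, with invariant factors (1,1,1,1,1,1,1,1).

∂_2: C_2 → C_1 sends each 2-simplex [p,q,r] to [q,r] − [p,r] + [p,q]. For instance
  ∂[3,4,6] = [4,6] − [3,6] + [3,4],
  ∂[4,6,9] = [6,9] − [4,9] + [4,6].
The 27×18 boundary matrix has rank 17 and Smith normal form diag(1,1,1,1,1,1,1,1,1,1,1,1,1,1,1,1,1).

From H_k ≅ ker(∂_k) / im(∂_{k+1}) we obtain:

  H_0: rank C_0 − rank ∂_1 = 9 − 8 = 1, and the invariant factors of ∂_1 are all 1, so H_0 = Z.
  H_1: rank ker ∂_1 − rank ∂_2 = (27 − 8) − 17 = 2, and the invariant factors of ∂_2 are all 1, so H_1 = Z^2.
  H_2: rank ker ∂_2 − rank ∂_3 = (18 − 17) − 0 = 1, and there is no ∂_3, so H_2 = Z.

H_0 ≅ Z,  H_1 ≅ Z^2,  H_2 ≅ Z.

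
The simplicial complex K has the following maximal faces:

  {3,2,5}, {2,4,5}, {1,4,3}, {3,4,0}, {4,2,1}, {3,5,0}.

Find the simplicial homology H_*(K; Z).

Take the total order 0 < 1 < 2 < 3 < 4 < 5 on the vertex set. Then K (dimension 2) consists of the simplices:

  0-simplices (6): [0], [1], [2], [3], [4], [5]
  1-simplices (12): [0,3], [0,4], [0,5], [1,2], [1,3], [1,4], [2,3], [2,4], [2,5], [3,4], [3,5], [4,5]
  2-simplices (6): [0,3,4], [0,3,5], [1,2,4], [1,3,4], [2,3,5], [2,4,5]

Hence C_0 ≅ Z^6, C_1 ≅ Z^12, C_2 ≅ Z^6.

∂_1: C_1 → C_0 is given by ∂[p,q] = [q] − [p]. For instance
  ∂[2,3] = [3] − [2].
As a 6×12 matrix over Z this has rank 5, with invariant factors (1,1,1,1,1).

Boundary ∂_2: C_2 → C_1 acts by ∂[p,q,r] = [q,r] − [p,r] + [p,q]. For instance
  ∂[2,3,5] = [3,5] − [2,5] + [2,3],
  ∂[1,2,4] = [2,4] − [1,4] + [1,2].
As a 12×6 matrix over Z this has rank 6, with invariant factors (1,1,1,1,1,1).

Computing H_k = (kernel of ∂_k) / (image of ∂_{k+1}):

  H_0: rank C_0 − rank ∂_1 = 6 − 5 = 1, and the invariant factors of ∂_1 are all 1, so H_0 ≅ Z.
  H_1: rank ker ∂_1 − rank ∂_2 = (12 − 5) − 6 = 1, and the invariant factors of ∂_2 are all 1, so H_1 ≅ Z.
  H_2: rank ker ∂_2 − rank ∂_3 = (6 − 6) − 0 = 0, and there is no ∂_3, so H_2 ≅ 0.

(K is a triangulation of the cylinder S^1 x I.)

H_0 ≅ Z,  H_1 ≅ Z,  H_2 = 0.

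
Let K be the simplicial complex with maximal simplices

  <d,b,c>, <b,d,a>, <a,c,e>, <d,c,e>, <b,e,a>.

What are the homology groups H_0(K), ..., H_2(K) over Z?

Order the vertices as a < b < c < d < e. Listing each simplex with vertices in this order, K has dimension 2 with simplices:

  0-simplices (5): a, b, c, d, e
  1-simplices (10): ab, ac, ad, ae, bc, bd, be, cd, ce, de
  2-simplices (5): abd, abe, ace, bcd, cde

giving chain groups C_0 ≅ Z^5, C_1 ≅ Z^10, C_2 ≅ Z^5.

∂_1: C_1 → C_0 is given by ∂[p,q] = [q] − [p].
As a 5×10 matrix over Z this has rank 4, with invariant factors (1,1,1,1).

Boundary ∂_2: C_2 → C_1 maps a triangle to the signed sum of its edges. For instance
  ∂bcd = cd − bd + bc,
  ∂abe = be − ae + ab.
The 10×5 boundary matrix has rank 5 and Smith normal form diag(1,1,1,1,1).

Reading off H_k = ker ∂_k / im ∂_{k+1}:

  H_0: rank C_0 − rank ∂_1 = 5 − 4 = 1, and the invariant factors of ∂_1 are all 1, so H_0 ≅ Z.
  H_1: rank ker ∂_1 − rank ∂_2 = (10 − 4) − 5 = 1, and the invariant factors of ∂_2 are all 1, so H_1 ≅ Z.
  H_2: rank ker ∂_2 − rank ∂_3 = (5 − 5) − 0 = 0, and there is no ∂_3, so H_2 ≅ 0.

(K is a triangulation of the Möbius band.)

H_0 = Z,  H_1 = Z,  H_2 = 0.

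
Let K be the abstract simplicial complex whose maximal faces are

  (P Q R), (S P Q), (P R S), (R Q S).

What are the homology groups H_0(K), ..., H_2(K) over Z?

H_0 = Z,  H_1 = 0,  H_2 = Z.

Take the total order P < Q < R < S on the vertex set. Then K (dimension 2) consists of the simplices:

  0-simplices (4): P, Q, R, S
  1-simplices (6): PQ, PR, PS, QR, QS, RS
  2-simplices (4): PQR, PQS, PRS, QRS

giving chain groups C_0 ≅ Z^4, C_1 ≅ Z^6, C_2 ≅ Z^4.

Boundary ∂_1: C_1 → C_0 maps an edge to its endpoints' difference, ∂[p,q] = q − p.
As a 4×6 matrix over Z this has rank 3, with invariant factors (1,1,1).

∂_2: C_2 → C_1 maps a triangle to the signed sum of its edges. For instance
  ∂PQS = QS − PS + PQ,
  ∂PQR = QR − PR + PQ.
The resulting 6×4 matrix has rank 3, and its Smith normal form has invariant factors (1,1,1).

Now H_k = ker ∂_k / im ∂_{k+1}, so:

  H_0: rank C_0 − rank ∂_1 = 4 − 3 = 1, and the invariant factors of ∂_1 are all 1, so H_0 ≅ Z.
  H_1: rank ker ∂_1 − rank ∂_2 = (6 − 3) − 3 = 0, and the invariant factors of ∂_2 are all 1, so H_1 ≅ 0.
  H_2: rank ker ∂_2 − rank ∂_3 = (4 − 3) − 0 = 1, and there is no ∂_3, so H_2 ≅ Z.

As a check, the Euler characteristic is 4 − 6 + 4 = 2, which agrees with 1 − 0 + 1 = 2.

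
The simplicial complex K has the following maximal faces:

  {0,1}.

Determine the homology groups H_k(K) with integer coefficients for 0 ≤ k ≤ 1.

Fix the vertex order 0 < 1 and write every simplex with vertices in increasing order. Then dim K = 1 and the simplices of K are:

  0-simplices (2): [0], [1]
  1-simplices (1): [0,1]

so the chain groups are C_0 ≅ Z^2, C_1 ≅ Z^1.

The boundary map ∂_1: C_1 → C_0 maps an edge to its endpoints' difference, ∂[p,q] = q − p. For instance
  ∂[0,1] = [1] − [0].
The resulting 2×1 matrix has rank 1, and its Smith normal form has invariant factors (1).

From H_k ≅ ker(∂_k) / im(∂_{k+1}) we obtain:

  H_0: rank C_0 − rank ∂_1 = 2 − 1 = 1, and the invariant factors of ∂_1 are all 1, so H_0 = Z.
  H_1: rank ker ∂_1 − rank ∂_2 = (1 − 1) − 0 = 0, and there is no ∂_2, so H_1 = 0.

As a check, the Euler characteristic is 2 − 1 = 1, which agrees with 1 − 0 = 1.
(K is a triangulation of the 1-simplex.)

H_0 = Z,  H_1 = 0.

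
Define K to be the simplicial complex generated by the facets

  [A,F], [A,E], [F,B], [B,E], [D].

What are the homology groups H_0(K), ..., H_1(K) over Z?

Take the total order A < B < D < E < F on the vertex set. Then K (dimension 1) consists of the simplices:

  0-simplices (5): A, B, D, E, F
  1-simplices (4): AE, AF, BE, BF

so the chain groups are C_0 ≅ Z^5, C_1 ≅ Z^4.

Boundary ∂_1: C_1 → C_0 sends each edge [p,q] (with p < q) to q − p. For instance
  ∂BF = F − B.
The 5×4 boundary matrix has rank 3 and Smith normal form diag(1,1,1).

Computing H_k = (kernel of ∂_k) / (image of ∂_{k+1}):

  H_0: rank C_0 − rank ∂_1 = 5 − 3 = 2, and the invariant factors of ∂_1 are all 1, so H_0 ≅ Z^2.
  H_1: rank ker ∂_1 − rank ∂_2 = (4 − 3) − 0 = 1, and there is no ∂_2, so H_1 ≅ Z.

As a check, the Euler characteristic is 5 − 4 = 1, which agrees with 2 − 1 = 1.

H_0 = Z^2,  H_1 = Z.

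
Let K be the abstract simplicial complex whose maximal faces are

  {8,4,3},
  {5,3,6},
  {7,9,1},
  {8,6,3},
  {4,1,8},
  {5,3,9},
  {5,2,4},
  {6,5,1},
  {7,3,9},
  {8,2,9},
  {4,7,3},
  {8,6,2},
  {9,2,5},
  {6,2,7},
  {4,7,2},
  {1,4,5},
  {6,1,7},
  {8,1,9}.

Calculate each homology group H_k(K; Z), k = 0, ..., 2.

We work with the vertex ordering 1 < 2 < 3 < 4 < 5 < 6 < 7 < 8 < 9. The simplices of K, each written with vertices in increasing order, are:

  0-simplices (9): [1], [2], [3], [4], [5], [6], [7], [8], [9]
  1-simplices (27): (27 of them)
  2-simplices (18): [1,4,5], [1,4,8], [1,5,6], [1,6,7], [1,7,9], [1,8,9], [2,4,5], [2,4,7], [2,5,9], [2,6,7], [2,6,8], [2,8,9], [3,4,7], [3,4,8], [3,5,6], [3,5,9], [3,6,8], [3,7,9]

so the chain groups are C_0 ≅ Z^9, C_1 ≅ Z^27, C_2 ≅ Z^18.

Boundary ∂_1: C_1 → C_0 sends each edge [p,q] (with p < q) to q − p.
As a 9×27 matrix over Z this has rank 8, with invariant factors (1,1,1,1,1,1,1,1).

The boundary map ∂_2: C_2 → C_1 sends each 2-simplex [p,q,r] to [q,r] − [p,r] + [p,q]. For instance
  ∂[3,6,8] = [6,8] − [3,8] + [3,6],
  ∂[2,8,9] = [8,9] − [2,9] + [2,8].
The resulting 27×18 matrix has rank 17, and its Smith normal form has invariant factors (1,1,1,1,1,1,1,1,1,1,1,1,1,1,1,1,1).

Reading off H_k = ker ∂_k / im ∂_{k+1}:

  H_0: rank C_0 − rank ∂_1 = 9 − 8 = 1, and the invariant factors of ∂_1 are all 1, so H_0 = Z.
  H_1: rank ker ∂_1 − rank ∂_2 = (27 − 8) − 17 = 2, and the invariant factors of ∂_2 are all 1, so H_1 = Z^2.
  H_2: rank ker ∂_2 − rank ∂_3 = (18 − 17) − 0 = 1, and there is no ∂_3, so H_2 = Z.

(K is a triangulation of the torus T^2.)

H_0 ≅ Z,  H_1 ≅ Z^2,  H_2 ≅ Z.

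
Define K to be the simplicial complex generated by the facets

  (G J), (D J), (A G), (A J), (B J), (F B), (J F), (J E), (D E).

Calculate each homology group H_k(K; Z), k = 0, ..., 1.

H_0 = Z,  H_1 = Z^3.

Order the vertices as A < B < D < E < F < G < J. Listing each simplex with vertices in this order, K has dimension 1 with simplices:

  0-simplices (7): A, B, D, E, F, G, J
  1-simplices (9): AG, AJ, BF, BJ, DE, DJ, EJ, FJ, GJ

so the chain groups are C_0 ≅ Z^7, C_1 ≅ Z^9.

∂_1: C_1 → C_0 sends each edge [p,q] (with p < q) to q − p.
As a 7×9 matrix over Z this has rank 6, with invariant factors (1,1,1,1,1,1).

Computing H_k = (kernel of ∂_k) / (image of ∂_{k+1}):

  H_0: rank C_0 − rank ∂_1 = 7 − 6 = 1, and the invariant factors of ∂_1 are all 1, so H_0 = Z.
  H_1: rank ker ∂_1 − rank ∂_2 = (9 − 6) − 0 = 3, and there is no ∂_2, so H_1 = Z^3.

As a check, the Euler characteristic is 7 − 9 = -2, which agrees with 1 − 3 = -2.
(K is a triangulation of a wedge of 3 circles.)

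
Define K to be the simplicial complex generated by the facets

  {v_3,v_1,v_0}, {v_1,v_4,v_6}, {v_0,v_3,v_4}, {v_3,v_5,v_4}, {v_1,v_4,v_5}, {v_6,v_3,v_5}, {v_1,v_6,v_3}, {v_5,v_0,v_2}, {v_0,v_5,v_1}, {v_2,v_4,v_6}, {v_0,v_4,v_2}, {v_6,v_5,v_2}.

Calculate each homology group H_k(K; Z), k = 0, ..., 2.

Order the vertices as v_0 < v_1 < v_2 < v_3 < v_4 < v_5 < v_6. Listing each simplex with vertices in this order, K has dimension 2 with simplices:

  0-simplices (7): [v_0], [v_1], [v_2], [v_3], [v_4], [v_5], [v_6]
  1-simplices (18): (18 of them)
  2-simplices (12): (12 of them)

Hence C_0 ≅ Z^7, C_1 ≅ Z^18, C_2 ≅ Z^12.

The boundary map ∂_1: C_1 → C_0 sends each edge [p,q] (with p < q) to q − p.
This gives a 7×18 integer matrix of rank 6; reducing to Smith normal form yields diagonal entries (1,1,1,1,1,1).

The boundary map ∂_2: C_2 → C_1 maps a triangle to the signed sum of its edges. For instance
  ∂[v_0,v_1,v_5] = [v_1,v_5] − [v_0,v_5] + [v_0,v_1],
  ∂[v_0,v_2,v_4] = [v_2,v_4] − [v_0,v_4] + [v_0,v_2].
The resulting 18×12 matrix has rank 12, and its Smith normal form has invariant factors (1,1,1,1,1,1,1,1,1,1,1,2).

Now H_k = ker ∂_k / im ∂_{k+1}, so:

  H_0: rank C_0 − rank ∂_1 = 7 − 6 = 1, and the invariant factors of ∂_1 are all 1, so H_0 ≅ Z.
  H_1: rank ker ∂_1 − rank ∂_2 = (18 − 6) − 12 = 0, and ∂_2 has invariant factor 2 > 1, so H_1 ≅ Z_2.
  H_2: rank ker ∂_2 − rank ∂_3 = (12 − 12) − 0 = 0, and there is no ∂_3, so H_2 ≅ 0.

(K is a triangulation of the real projective plane RP^2.)

H_0 = Z,  H_1 = Z_2,  H_2 = 0.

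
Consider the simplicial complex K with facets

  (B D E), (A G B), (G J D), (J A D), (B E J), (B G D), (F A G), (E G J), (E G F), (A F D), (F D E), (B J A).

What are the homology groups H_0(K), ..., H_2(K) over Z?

Take the total order A < B < D < E < F < G < J on the vertex set. Then K (dimension 2) consists of the simplices:

  0-simplices (7): A, B, D, E, F, G, J
  1-simplices (18): AB, AD, AF, AG, AJ, BD, BE, BG, BJ, DE, DF, DG, DJ, EF, EG, EJ, FG, GJ
  2-simplices (12): ABG, ABJ, ADF, ADJ, AFG, BDE, BDG, BEJ, DEF, DGJ, EFG, EGJ

Hence C_0 ≅ Z^7, C_1 ≅ Z^18, C_2 ≅ Z^12.

∂_1: C_1 → C_0 sends each edge [p,q] (with p < q) to q − p.
The 7×18 boundary matrix has rank 6 and Smith normal form diag(1,1,1,1,1,1).

Boundary ∂_2: C_2 → C_1 maps a triangle to the signed sum of its edges. For instance
  ∂ABG = BG − AG + AB,
  ∂ABJ = BJ − AJ + AB.
The 18×12 boundary matrix has rank 12 and Smith normal form diag(1,1,1,1,1,1,1,1,1,1,1,2).

From H_k ≅ ker(∂_k) / im(∂_{k+1}) we obtain:

  H_0: rank C_0 − rank ∂_1 = 7 − 6 = 1, and the invariant factors of ∂_1 are all 1, so H_0 = Z.
  H_1: rank ker ∂_1 − rank ∂_2 = (18 − 6) − 12 = 0, and ∂_2 has invariant factor 2 > 1, so H_1 = Z/2.
  H_2: rank ker ∂_2 − rank ∂_3 = (12 − 12) − 0 = 0, and there is no ∂_3, so H_2 = 0.

As a check, the Euler characteristic is 7 − 18 + 12 = 1, which agrees with 1 − 0 + 0 = 1.

H_0 ≅ Z,  H_1 ≅ Z/2,  H_2 = 0.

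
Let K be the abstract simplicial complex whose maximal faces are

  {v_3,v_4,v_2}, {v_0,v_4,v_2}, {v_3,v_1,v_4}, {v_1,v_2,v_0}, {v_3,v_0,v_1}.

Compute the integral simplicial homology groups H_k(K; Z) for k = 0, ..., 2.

H_0 = Z,  H_1 = Z,  H_2 = 0.

Order the vertices as v_0 < v_1 < v_2 < v_3 < v_4. Listing each simplex with vertices in this order, K has dimension 2 with simplices:

  0-simplices (5): [v_0], [v_1], [v_2], [v_3], [v_4]
  1-simplices (10): [v_0,v_1], [v_0,v_2], [v_0,v_3], [v_0,v_4], [v_1,v_2], [v_1,v_3], [v_1,v_4], [v_2,v_3], [v_2,v_4], [v_3,v_4]
  2-simplices (5): [v_0,v_1,v_2], [v_0,v_1,v_3], [v_0,v_2,v_4], [v_1,v_3,v_4], [v_2,v_3,v_4]

giving chain groups C_0 ≅ Z^5, C_1 ≅ Z^10, C_2 ≅ Z^5.

The boundary map ∂_1: C_1 → C_0 sends each edge [p,q] (with p < q) to q − p.
As a 5×10 matrix over Z this has rank 4, with invariant factors (1,1,1,1).

The boundary map ∂_2: C_2 → C_1 maps a triangle to the signed sum of its edges. For instance
  ∂[v_2,v_3,v_4] = [v_3,v_4] − [v_2,v_4] + [v_2,v_3],
  ∂[v_0,v_1,v_3] = [v_1,v_3] − [v_0,v_3] + [v_0,v_1].
The resulting 10×5 matrix has rank 5, and its Smith normal form has invariant factors (1,1,1,1,1).

Now H_k = ker ∂_k / im ∂_{k+1}, so:

  H_0: rank C_0 − rank ∂_1 = 5 − 4 = 1, and the invariant factors of ∂_1 are all 1, so H_0 ≅ Z.
  H_1: rank ker ∂_1 − rank ∂_2 = (10 − 4) − 5 = 1, and the invariant factors of ∂_2 are all 1, so H_1 ≅ Z.
  H_2: rank ker ∂_2 − rank ∂_3 = (5 − 5) − 0 = 0, and there is no ∂_3, so H_2 ≅ 0.

As a check, the Euler characteristic is 5 − 10 + 5 = 0, which agrees with 1 − 1 + 0 = 0.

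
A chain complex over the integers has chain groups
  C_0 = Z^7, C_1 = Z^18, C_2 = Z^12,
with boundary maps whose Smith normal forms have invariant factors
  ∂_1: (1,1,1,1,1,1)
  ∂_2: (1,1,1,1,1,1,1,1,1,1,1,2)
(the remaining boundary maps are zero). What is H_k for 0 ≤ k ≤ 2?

H_0 ≅ Z,  H_1 ≅ Z/2,  H_2 = 0.

H_0: b_0 = 7 − 0 − 6 = 1; torsion from ∂_1 factors > 1: none. So H_0 ≅ Z.
H_1: b_1 = 18 − 6 − 12 = 0; torsion from ∂_2 factors > 1: [2]. So H_1 ≅ Z/2.
H_2: b_2 = 12 − 12 − 0 = 0; torsion from ∂_3 factors > 1: none. So H_2 ≅ 0.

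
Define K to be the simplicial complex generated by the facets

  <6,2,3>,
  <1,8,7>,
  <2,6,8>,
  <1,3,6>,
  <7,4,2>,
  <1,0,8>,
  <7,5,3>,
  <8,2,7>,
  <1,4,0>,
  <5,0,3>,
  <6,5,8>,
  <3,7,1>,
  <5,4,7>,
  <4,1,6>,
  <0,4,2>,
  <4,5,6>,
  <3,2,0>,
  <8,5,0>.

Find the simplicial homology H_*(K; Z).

Take the total order 0 < 1 < 2 < 3 < 4 < 5 < 6 < 7 < 8 on the vertex set. Then K (dimension 2) consists of the simplices:

  0-simplices (9): [0], [1], [2], [3], [4], [5], [6], [7], [8]
  1-simplices (27): (27 of them)
  2-simplices (18): [0,1,4], [0,1,8], [0,2,3], [0,2,4], [0,3,5], [0,5,8], [1,3,6], [1,3,7], [1,4,6], [1,7,8], [2,3,6], [2,4,7], [2,6,8], [2,7,8], [3,5,7], [4,5,6], [4,5,7], [5,6,8]

Hence C_0 ≅ Z^9, C_1 ≅ Z^27, C_2 ≅ Z^18.

The boundary map ∂_1: C_1 → C_0 is given by ∂[p,q] = [q] − [p]. For instance
  ∂[1,7] = [7] − [1].
As a 9×27 matrix over Z this has rank 8, with invariant factors (1,1,1,1,1,1,1,1).

The boundary map ∂_2: C_2 → C_1 sends each 2-simplex [p,q,r] to [q,r] − [p,r] + [p,q]. For instance
  ∂[1,4,6] = [4,6] − [1,6] + [1,4],
  ∂[4,5,7] = [5,7] − [4,7] + [4,5].
As a 27×18 matrix over Z this has rank 17, with invariant factors (1,1,1,1,1,1,1,1,1,1,1,1,1,1,1,1,1).

Reading off H_k = ker ∂_k / im ∂_{k+1}:

  H_0: rank C_0 − rank ∂_1 = 9 − 8 = 1, and the invariant factors of ∂_1 are all 1, so H_0 = Z.
  H_1: rank ker ∂_1 − rank ∂_2 = (27 − 8) − 17 = 2, and the invariant factors of ∂_2 are all 1, so H_1 = Z^2.
  H_2: rank ker ∂_2 − rank ∂_3 = (18 − 17) − 0 = 1, and there is no ∂_3, so H_2 = Z.

(K is a triangulation of the torus T^2.)

H_0 ≅ Z,  H_1 ≅ Z^2,  H_2 ≅ Z.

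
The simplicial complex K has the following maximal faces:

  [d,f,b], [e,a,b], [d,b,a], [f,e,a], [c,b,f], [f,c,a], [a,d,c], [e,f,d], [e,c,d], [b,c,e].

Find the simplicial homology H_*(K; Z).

H_0 ≅ Z,  H_1 ≅ Z/2,  H_2 = 0.

Fix the vertex order a < b < c < d < e < f and write every simplex with vertices in increasing order. Then dim K = 2 and the simplices of K are:

  0-simplices (6): a, b, c, d, e, f
  1-simplices (15): ab, ac, ad, ae, af, bc, bd, be, bf, cd, ce, cf, de, df, ef
  2-simplices (10): abd, abe, acd, acf, aef, bce, bcf, bdf, cde, def

giving chain groups C_0 ≅ Z^6, C_1 ≅ Z^15, C_2 ≅ Z^10.

∂_1: C_1 → C_0 sends each edge [p,q] (with p < q) to q − p.
As a 6×15 matrix over Z this has rank 5, with invariant factors (1,1,1,1,1).

Boundary ∂_2: C_2 → C_1 sends each 2-simplex [p,q,r] to [q,r] − [p,r] + [p,q]. For instance
  ∂cde = de − ce + cd,
  ∂def = ef − df + de.
The 15×10 boundary matrix has rank 10 and Smith normal form diag(1,1,1,1,1,1,1,1,1,2).

Reading off H_k = ker ∂_k / im ∂_{k+1}:

  H_0: rank C_0 − rank ∂_1 = 6 − 5 = 1, and the invariant factors of ∂_1 are all 1, so H_0 ≅ Z.
  H_1: rank ker ∂_1 − rank ∂_2 = (15 − 5) − 10 = 0, and ∂_2 has invariant factor 2 > 1, so H_1 ≅ Z/2.
  H_2: rank ker ∂_2 − rank ∂_3 = (10 − 10) − 0 = 0, and there is no ∂_3, so H_2 ≅ 0.

As a check, the Euler characteristic is 6 − 15 + 10 = 1, which agrees with 1 − 0 + 0 = 1.
(K is a triangulation of the real projective plane RP^2.)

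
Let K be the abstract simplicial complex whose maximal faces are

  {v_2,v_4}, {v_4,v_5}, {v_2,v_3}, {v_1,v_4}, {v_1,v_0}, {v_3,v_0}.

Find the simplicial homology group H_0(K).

Fix the vertex order v_0 < v_1 < v_2 < v_3 < v_4 < v_5 and write every simplex with vertices in increasing order. Then dim K = 1 and the simplices of K are:

  0-simplices (6): [v_0], [v_1], [v_2], [v_3], [v_4], [v_5]
  1-simplices (6): [v_0,v_1], [v_0,v_3], [v_1,v_4], [v_2,v_3], [v_2,v_4], [v_4,v_5]

so the chain groups are C_0 ≅ Z^6, C_1 ≅ Z^6.

The boundary map ∂_1: C_1 → C_0 maps an edge to its endpoints' difference, ∂[p,q] = q − p. For instance
  ∂[v_4,v_5] = [v_5] − [v_4].
The resulting 6×6 matrix has rank 5, and its Smith normal form has invariant factors (1,1,1,1,1).

Reading off H_k = ker ∂_k / im ∂_{k+1}:

  H_0: rank C_0 − rank ∂_1 = 6 − 5 = 1, and the invariant factors of ∂_1 are all 1, so H_0 ≅ Z.

H_0 ≅ Z.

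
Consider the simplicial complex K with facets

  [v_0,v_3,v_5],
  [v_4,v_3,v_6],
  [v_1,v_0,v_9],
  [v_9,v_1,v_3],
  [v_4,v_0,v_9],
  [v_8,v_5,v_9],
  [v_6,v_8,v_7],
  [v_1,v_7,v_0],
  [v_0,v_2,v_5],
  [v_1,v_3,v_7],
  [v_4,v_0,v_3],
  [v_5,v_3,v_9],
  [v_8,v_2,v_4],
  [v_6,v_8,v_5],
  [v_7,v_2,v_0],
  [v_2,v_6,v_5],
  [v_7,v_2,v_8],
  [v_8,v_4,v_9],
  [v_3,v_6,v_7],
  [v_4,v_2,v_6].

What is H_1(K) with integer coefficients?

We work with the vertex ordering v_0 < v_1 < v_2 < v_3 < v_4 < v_5 < v_6 < v_7 < v_8 < v_9. The simplices of K, each written with vertices in increasing order, are:

  0-simplices (10): [v_0], [v_1], [v_2], [v_3], [v_4], [v_5], [v_6], [v_7], [v_8], [v_9]
  1-simplices (30): (30 of them)
  2-simplices (20): (20 of them)

giving chain groups C_0 ≅ Z^10, C_1 ≅ Z^30, C_2 ≅ Z^20.

The boundary map ∂_1: C_1 → C_0 sends each edge [p,q] (with p < q) to q − p. For instance
  ∂[v_5,v_8] = [v_8] − [v_5].
The resulting 10×30 matrix has rank 9, and its Smith normal form has invariant factors (1,1,1,1,1,1,1,1,1).

∂_2: C_2 → C_1 sends each 2-simplex [p,q,r] to [q,r] − [p,r] + [p,q]. For instance
  ∂[v_0,v_2,v_7] = [v_2,v_7] − [v_0,v_7] + [v_0,v_2],
  ∂[v_0,v_4,v_9] = [v_4,v_9] − [v_0,v_9] + [v_0,v_4].
This gives a 30×20 integer matrix of rank 20; reducing to Smith normal form yields diagonal entries (1,1,1,1,1,1,1,1,1,1,1,1,1,1,1,1,1,1,1,2).

From H_k ≅ ker(∂_k) / im(∂_{k+1}) we obtain:

  H_1: rank ker ∂_1 − rank ∂_2 = (30 − 9) − 20 = 1, and ∂_2 has invariant factor 2 > 1, so H_1 ≅ Z × Z/2.

H_1 = Z × Z/2.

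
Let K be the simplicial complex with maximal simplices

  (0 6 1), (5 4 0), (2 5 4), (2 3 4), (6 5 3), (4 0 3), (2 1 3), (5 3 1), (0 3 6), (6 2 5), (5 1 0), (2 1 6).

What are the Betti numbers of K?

Fix the vertex order 0 < 1 < 2 < 3 < 4 < 5 < 6 and write every simplex with vertices in increasing order. Then dim K = 2 and the simplices of K are:

  0-simplices (7): [0], [1], [2], [3], [4], [5], [6]
  1-simplices (18): [0,1], [0,3], [0,4], [0,5], [0,6], [1,2], [1,3], [1,5], [1,6], [2,3], [2,4], [2,5], [2,6], [3,4], [3,5], [3,6], [4,5], [5,6]
  2-simplices (12): [0,1,5], [0,1,6], [0,3,4], [0,3,6], [0,4,5], [1,2,3], [1,2,6], [1,3,5], [2,3,4], [2,4,5], [2,5,6], [3,5,6]

giving chain groups C_0 ≅ Z^7, C_1 ≅ Z^18, C_2 ≅ Z^12.

∂_1: C_1 → C_0 sends each edge [p,q] (with p < q) to q − p.
The resulting 7×18 matrix has rank 6, and its Smith normal form has invariant factors (1,1,1,1,1,1).

∂_2: C_2 → C_1 maps a triangle to the signed sum of its edges. For instance
  ∂[0,4,5] = [4,5] − [0,5] + [0,4],
  ∂[0,1,5] = [1,5] − [0,5] + [0,1].
This gives a 18×12 integer matrix of rank 12; reducing to Smith normal form yields diagonal entries (1,1,1,1,1,1,1,1,1,1,1,2).

Computing H_k = (kernel of ∂_k) / (image of ∂_{k+1}):

  H_0: rank C_0 − rank ∂_1 = 7 − 6 = 1, and the invariant factors of ∂_1 are all 1, so H_0 = Z.
  H_1: rank ker ∂_1 − rank ∂_2 = (18 − 6) − 12 = 0, and ∂_2 has invariant factor 2 > 1, so H_1 = Z/2.
  H_2: rank ker ∂_2 − rank ∂_3 = (12 − 12) − 0 = 0, and there is no ∂_3, so H_2 = 0.

As a check, the Euler characteristic is 7 − 18 + 12 = 1, which agrees with 1 − 0 + 0 = 1.
(K is a triangulation of the real projective plane RP^2.)

Hence the Betti numbers are b_0 = 1, b_1 = 0, b_2 = 0.

b_0 = 1, b_1 = 0, b_2 = 0.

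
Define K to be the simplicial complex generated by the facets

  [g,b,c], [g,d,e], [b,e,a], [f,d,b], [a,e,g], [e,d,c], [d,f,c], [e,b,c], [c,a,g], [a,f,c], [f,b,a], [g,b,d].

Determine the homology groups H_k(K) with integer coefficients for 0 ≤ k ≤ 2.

Take the total order a < b < c < d < e < f < g on the vertex set. Then K (dimension 2) consists of the simplices:

  0-simplices (7): a, b, c, d, e, f, g
  1-simplices (18): ab, ac, ae, af, ag, bc, bd, be, bf, bg, cd, ce, cf, cg, de, df, dg, eg
  2-simplices (12): abe, abf, acf, acg, aeg, bce, bcg, bdf, bdg, cde, cdf, deg

Hence C_0 ≅ Z^7, C_1 ≅ Z^18, C_2 ≅ Z^12.

The boundary map ∂_1: C_1 → C_0 is given by ∂[p,q] = [q] − [p].
This gives a 7×18 integer matrix of rank 6; reducing to Smith normal form yields diagonal entries (1,1,1,1,1,1).

∂_2: C_2 → C_1 acts by ∂[p,q,r] = [q,r] − [p,r] + [p,q]. For instance
  ∂bcg = cg − bg + bc,
  ∂acf = cf − af + ac.
As a 18×12 matrix over Z this has rank 12, with invariant factors (1,1,1,1,1,1,1,1,1,1,1,2).

Reading off H_k = ker ∂_k / im ∂_{k+1}:

  H_0: rank C_0 − rank ∂_1 = 7 − 6 = 1, and the invariant factors of ∂_1 are all 1, so H_0 ≅ Z.
  H_1: rank ker ∂_1 − rank ∂_2 = (18 − 6) − 12 = 0, and ∂_2 has invariant factor 2 > 1, so H_1 ≅ Z_2.
  H_2: rank ker ∂_2 − rank ∂_3 = (12 − 12) − 0 = 0, and there is no ∂_3, so H_2 ≅ 0.

H_0 ≅ Z,  H_1 ≅ Z_2,  H_2 = 0.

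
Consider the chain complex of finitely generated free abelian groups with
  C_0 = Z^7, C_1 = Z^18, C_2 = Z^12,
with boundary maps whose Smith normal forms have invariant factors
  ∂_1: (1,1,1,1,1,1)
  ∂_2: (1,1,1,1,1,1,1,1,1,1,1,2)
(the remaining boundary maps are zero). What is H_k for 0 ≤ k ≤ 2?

H_0 = Z,  H_1 = Z/2,  H_2 = 0.

H_0: b_0 = 7 − 0 − 6 = 1; torsion from ∂_1 factors > 1: none. So H_0 = Z.
H_1: b_1 = 18 − 6 − 12 = 0; torsion from ∂_2 factors > 1: [2]. So H_1 = Z/2.
H_2: b_2 = 12 − 12 − 0 = 0; torsion from ∂_3 factors > 1: none. So H_2 = 0.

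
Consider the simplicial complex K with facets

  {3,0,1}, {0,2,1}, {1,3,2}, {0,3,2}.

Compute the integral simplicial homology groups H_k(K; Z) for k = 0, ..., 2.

H_0 ≅ Z,  H_1 = 0,  H_2 ≅ Z.

We work with the vertex ordering 0 < 1 < 2 < 3. The simplices of K, each written with vertices in increasing order, are:

  0-simplices (4): [0], [1], [2], [3]
  1-simplices (6): [0,1], [0,2], [0,3], [1,2], [1,3], [2,3]
  2-simplices (4): [0,1,2], [0,1,3], [0,2,3], [1,2,3]

so the chain groups are C_0 ≅ Z^4, C_1 ≅ Z^6, C_2 ≅ Z^4.

The boundary map ∂_1: C_1 → C_0 sends each edge [p,q] (with p < q) to q − p. For instance
  ∂[0,3] = [3] − [0].
The resulting 4×6 matrix has rank 3, and its Smith normal form has invariant factors (1,1,1).

Boundary ∂_2: C_2 → C_1 sends each 2-simplex [p,q,r] to [q,r] − [p,r] + [p,q]. For instance
  ∂[1,2,3] = [2,3] − [1,3] + [1,2],
  ∂[0,1,2] = [1,2] − [0,2] + [0,1].
The 6×4 boundary matrix has rank 3 and Smith normal form diag(1,1,1).

Reading off H_k = ker ∂_k / im ∂_{k+1}:

  H_0: rank C_0 − rank ∂_1 = 4 − 3 = 1, and the invariant factors of ∂_1 are all 1, so H_0 ≅ Z.
  H_1: rank ker ∂_1 − rank ∂_2 = (6 − 3) − 3 = 0, and the invariant factors of ∂_2 are all 1, so H_1 ≅ 0.
  H_2: rank ker ∂_2 − rank ∂_3 = (4 − 3) − 0 = 1, and there is no ∂_3, so H_2 ≅ Z.

As a check, the Euler characteristic is 4 − 6 + 4 = 2, which agrees with 1 − 0 + 1 = 2.
(K is a triangulation of the 2-sphere S^2.)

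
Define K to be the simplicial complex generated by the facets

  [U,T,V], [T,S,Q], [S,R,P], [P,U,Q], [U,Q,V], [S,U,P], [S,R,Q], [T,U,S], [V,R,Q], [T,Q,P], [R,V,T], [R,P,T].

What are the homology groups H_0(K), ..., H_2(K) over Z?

We work with the vertex ordering P < Q < R < S < T < U < V. The simplices of K, each written with vertices in increasing order, are:

  0-simplices (7): P, Q, R, S, T, U, V
  1-simplices (18): PQ, PR, PS, PT, PU, QR, QS, QT, QU, QV, RS, RT, RV, ST, SU, TU, TV, UV
  2-simplices (12): PQT, PQU, PRS, PRT, PSU, QRS, QRV, QST, QUV, RTV, STU, TUV

giving chain groups C_0 ≅ Z^7, C_1 ≅ Z^18, C_2 ≅ Z^12.

∂_1: C_1 → C_0 maps an edge to its endpoints' difference, ∂[p,q] = q − p. For instance
  ∂RT = T − R.
The resulting 7×18 matrix has rank 6, and its Smith normal form has invariant factors (1,1,1,1,1,1).

∂_2: C_2 → C_1 acts by ∂[p,q,r] = [q,r] − [p,r] + [p,q]. For instance
  ∂QUV = UV − QV + QU,
  ∂PRT = RT − PT + PR.
As a 18×12 matrix over Z this has rank 12, with invariant factors (1,1,1,1,1,1,1,1,1,1,1,2).

Computing H_k = (kernel of ∂_k) / (image of ∂_{k+1}):

  H_0: rank C_0 − rank ∂_1 = 7 − 6 = 1, and the invariant factors of ∂_1 are all 1, so H_0 = Z.
  H_1: rank ker ∂_1 − rank ∂_2 = (18 − 6) − 12 = 0, and ∂_2 has invariant factor 2 > 1, so H_1 = Z/2Z.
  H_2: rank ker ∂_2 − rank ∂_3 = (12 − 12) − 0 = 0, and there is no ∂_3, so H_2 = 0.

As a check, the Euler characteristic is 7 − 18 + 12 = 1, which agrees with 1 − 0 + 0 = 1.

H_0 = Z,  H_1 = Z/2Z,  H_2 = 0.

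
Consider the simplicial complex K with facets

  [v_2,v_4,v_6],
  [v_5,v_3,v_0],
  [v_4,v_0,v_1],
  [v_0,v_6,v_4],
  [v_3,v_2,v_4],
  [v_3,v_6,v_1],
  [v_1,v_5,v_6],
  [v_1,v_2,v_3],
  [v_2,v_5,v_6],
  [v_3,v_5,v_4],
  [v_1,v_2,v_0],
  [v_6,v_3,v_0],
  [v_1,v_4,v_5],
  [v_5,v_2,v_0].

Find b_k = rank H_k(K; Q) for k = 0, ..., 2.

We work with the vertex ordering v_0 < v_1 < v_2 < v_3 < v_4 < v_5 < v_6. The simplices of K, each written with vertices in increasing order, are:

  0-simplices (7): [v_0], [v_1], [v_2], [v_3], [v_4], [v_5], [v_6]
  1-simplices (21): (21 of them)
  2-simplices (14): (14 of them)

Hence C_0 ≅ Z^7, C_1 ≅ Z^21, C_2 ≅ Z^14.

∂_1: C_1 → C_0 sends each edge [p,q] (with p < q) to q − p. For instance
  ∂[v_2,v_3] = [v_3] − [v_2].
This gives a 7×21 integer matrix of rank 6; reducing to Smith normal form yields diagonal entries (1,1,1,1,1,1).

Boundary ∂_2: C_2 → C_1 sends each 2-simplex [p,q,r] to [q,r] − [p,r] + [p,q]. For instance
  ∂[v_0,v_3,v_5] = [v_3,v_5] − [v_0,v_5] + [v_0,v_3],
  ∂[v_1,v_3,v_6] = [v_3,v_6] − [v_1,v_6] + [v_1,v_3].
The resulting 21×14 matrix has rank 13, and its Smith normal form has invariant factors (1,1,1,1,1,1,1,1,1,1,1,1,1).

Computing H_k = (kernel of ∂_k) / (image of ∂_{k+1}):

  H_0: rank C_0 − rank ∂_1 = 7 − 6 = 1, and the invariant factors of ∂_1 are all 1, so H_0 = Z.
  H_1: rank ker ∂_1 − rank ∂_2 = (21 − 6) − 13 = 2, and the invariant factors of ∂_2 are all 1, so H_1 = Z^2.
  H_2: rank ker ∂_2 − rank ∂_3 = (14 − 13) − 0 = 1, and there is no ∂_3, so H_2 = Z.

Hence the Betti numbers are b_0 = 1, b_1 = 2, b_2 = 1.

b_0 = 1, b_1 = 2, b_2 = 1.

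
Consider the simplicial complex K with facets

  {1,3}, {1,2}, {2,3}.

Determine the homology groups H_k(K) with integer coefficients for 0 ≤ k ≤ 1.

H_0 = Z,  H_1 = Z.

Take the total order 1 < 2 < 3 on the vertex set. Then K (dimension 1) consists of the simplices:

  0-simplices (3): [1], [2], [3]
  1-simplices (3): [1,2], [1,3], [2,3]

giving chain groups C_0 ≅ Z^3, C_1 ≅ Z^3.

The boundary map ∂_1: C_1 → C_0 is given by ∂[p,q] = [q] − [p].
This gives a 3×3 integer matrix of rank 2; reducing to Smith normal form yields diagonal entries (1,1).

From H_k ≅ ker(∂_k) / im(∂_{k+1}) we obtain:

  H_0: rank C_0 − rank ∂_1 = 3 − 2 = 1, and the invariant factors of ∂_1 are all 1, so H_0 ≅ Z.
  H_1: rank ker ∂_1 − rank ∂_2 = (3 − 2) − 0 = 1, and there is no ∂_2, so H_1 ≅ Z.

(K is a triangulation of the circle S^1.)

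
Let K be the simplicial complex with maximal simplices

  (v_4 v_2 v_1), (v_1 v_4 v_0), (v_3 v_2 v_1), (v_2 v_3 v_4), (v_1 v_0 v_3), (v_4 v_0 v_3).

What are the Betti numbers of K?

b_0 = 1, b_1 = 0, b_2 = 1.

Take the total order v_0 < v_1 < v_2 < v_3 < v_4 on the vertex set. Then K (dimension 2) consists of the simplices:

  0-simplices (5): [v_0], [v_1], [v_2], [v_3], [v_4]
  1-simplices (9): [v_0,v_1], [v_0,v_3], [v_0,v_4], [v_1,v_2], [v_1,v_3], [v_1,v_4], [v_2,v_3], [v_2,v_4], [v_3,v_4]
  2-simplices (6): [v_0,v_1,v_3], [v_0,v_1,v_4], [v_0,v_3,v_4], [v_1,v_2,v_3], [v_1,v_2,v_4], [v_2,v_3,v_4]

Hence C_0 ≅ Z^5, C_1 ≅ Z^9, C_2 ≅ Z^6.

∂_1: C_1 → C_0 maps an edge to its endpoints' difference, ∂[p,q] = q − p.
This gives a 5×9 integer matrix of rank 4; reducing to Smith normal form yields diagonal entries (1,1,1,1).

The boundary map ∂_2: C_2 → C_1 maps a triangle to the signed sum of its edges. For instance
  ∂[v_0,v_3,v_4] = [v_3,v_4] − [v_0,v_4] + [v_0,v_3],
  ∂[v_0,v_1,v_4] = [v_1,v_4] − [v_0,v_4] + [v_0,v_1].
The 9×6 boundary matrix has rank 5 and Smith normal form diag(1,1,1,1,1).

Computing H_k = (kernel of ∂_k) / (image of ∂_{k+1}):

  H_0: rank C_0 − rank ∂_1 = 5 − 4 = 1, and the invariant factors of ∂_1 are all 1, so H_0 = Z.
  H_1: rank ker ∂_1 − rank ∂_2 = (9 − 4) − 5 = 0, and the invariant factors of ∂_2 are all 1, so H_1 = 0.
  H_2: rank ker ∂_2 − rank ∂_3 = (6 − 5) − 0 = 1, and there is no ∂_3, so H_2 = Z.

As a check, the Euler characteristic is 5 − 9 + 6 = 2, which agrees with 1 − 0 + 1 = 2.

Hence the Betti numbers are b_0 = 1, b_1 = 0, b_2 = 1.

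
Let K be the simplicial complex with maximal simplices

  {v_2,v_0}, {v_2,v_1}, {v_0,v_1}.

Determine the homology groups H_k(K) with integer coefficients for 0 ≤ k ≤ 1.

H_0 = Z,  H_1 = Z.

K has 3 vertices, 3 edges.
rank ∂_0 = 0, rank ∂_1 = 2 ⇒ b_0 = 3 − 0 − 2 = 1; all invariant factors of ∂_1 are 1 so no torsion. So H_0 = Z.
rank ∂_1 = 2, rank ∂_2 = 0 ⇒ b_1 = 3 − 2 − 0 = 1. So H_1 = Z.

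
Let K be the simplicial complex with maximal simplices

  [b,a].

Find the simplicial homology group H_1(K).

Order the vertices as a < b. Listing each simplex with vertices in this order, K has dimension 1 with simplices:

  0-simplices (2): a, b
  1-simplices (1): ab

so the chain groups are C_0 ≅ Z^2, C_1 ≅ Z^1.

∂_1: C_1 → C_0 maps an edge to its endpoints' difference, ∂[p,q] = q − p. For instance
  ∂ab = b − a.
The 2×1 boundary matrix has rank 1 and Smith normal form diag(1).

From H_k ≅ ker(∂_k) / im(∂_{k+1}) we obtain:

  H_1: rank ker ∂_1 − rank ∂_2 = (1 − 1) − 0 = 0, and there is no ∂_2, so H_1 = 0.

H_1 ≅ 0.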